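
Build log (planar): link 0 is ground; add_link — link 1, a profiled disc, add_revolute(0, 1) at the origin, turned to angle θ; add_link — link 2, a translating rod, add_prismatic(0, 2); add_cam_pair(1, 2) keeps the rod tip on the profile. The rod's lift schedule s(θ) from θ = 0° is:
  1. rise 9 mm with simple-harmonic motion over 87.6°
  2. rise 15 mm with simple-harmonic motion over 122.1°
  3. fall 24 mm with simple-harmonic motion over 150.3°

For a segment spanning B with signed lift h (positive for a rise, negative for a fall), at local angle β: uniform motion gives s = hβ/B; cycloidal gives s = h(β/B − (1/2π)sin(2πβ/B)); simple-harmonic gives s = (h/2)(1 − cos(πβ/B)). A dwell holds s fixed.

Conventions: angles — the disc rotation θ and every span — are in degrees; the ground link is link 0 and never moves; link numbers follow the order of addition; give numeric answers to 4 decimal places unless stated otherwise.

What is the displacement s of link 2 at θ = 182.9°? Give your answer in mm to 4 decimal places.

seg 1 [0°–87.6°] simple-harmonic, h=9: full span → s += 9 → s = 9.0000
seg 2 [87.6°–209.7°] simple-harmonic, h=15: θ=182.9° here. β=95.3, B=122.1. 15/2·(1 − cos(π·0.7805)) = 13.2865 → s = 22.2865

22.2865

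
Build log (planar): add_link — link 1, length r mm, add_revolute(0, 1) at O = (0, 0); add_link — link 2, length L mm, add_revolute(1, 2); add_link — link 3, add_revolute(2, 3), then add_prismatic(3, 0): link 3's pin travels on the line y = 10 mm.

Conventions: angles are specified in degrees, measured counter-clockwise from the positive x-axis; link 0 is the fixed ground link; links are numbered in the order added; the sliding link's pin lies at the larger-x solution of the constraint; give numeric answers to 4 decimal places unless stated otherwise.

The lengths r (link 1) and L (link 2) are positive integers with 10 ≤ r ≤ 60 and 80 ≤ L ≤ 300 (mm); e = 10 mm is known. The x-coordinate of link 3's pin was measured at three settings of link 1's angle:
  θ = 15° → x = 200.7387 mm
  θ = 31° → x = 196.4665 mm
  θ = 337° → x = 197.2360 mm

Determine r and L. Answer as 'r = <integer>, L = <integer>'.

constraint per measurement: (x − r cos θ)² + (r sin θ − e)² = L²
subtracting the θ₁ and θ₂ equations cancels the r² and L² terms:
r = (x₁² − x₂²) / (2[(x₁cos θ₁ + e sin θ₁) − (x₂cos θ₂ + e sin θ₂)]) = 36.9996 → r = 37
L² = (x₁ − r cos θ₁)² + (r sin θ₁ − e)² = 27224.9962 → L = 165.0000 → L = 165
check at θ₃=337°: x = 197.2360 (printed 197.2360) ✓

r = 37, L = 165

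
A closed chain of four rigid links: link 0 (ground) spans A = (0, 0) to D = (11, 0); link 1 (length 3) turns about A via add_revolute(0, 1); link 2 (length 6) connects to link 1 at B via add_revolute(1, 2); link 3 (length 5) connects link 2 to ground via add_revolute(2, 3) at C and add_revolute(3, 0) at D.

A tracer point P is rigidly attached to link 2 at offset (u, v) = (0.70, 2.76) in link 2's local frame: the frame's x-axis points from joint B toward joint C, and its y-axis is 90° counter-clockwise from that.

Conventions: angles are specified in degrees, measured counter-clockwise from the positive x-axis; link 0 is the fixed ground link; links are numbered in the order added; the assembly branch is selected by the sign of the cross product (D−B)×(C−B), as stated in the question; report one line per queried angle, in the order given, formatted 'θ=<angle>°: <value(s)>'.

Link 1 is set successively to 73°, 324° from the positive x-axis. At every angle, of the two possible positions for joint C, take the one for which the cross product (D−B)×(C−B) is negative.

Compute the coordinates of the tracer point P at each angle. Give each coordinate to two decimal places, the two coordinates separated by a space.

A=(0,0), D=(11.00,0)
θ=73°: B = A + 3.00·(cos73°, sin73°) = (0.8771, 2.8689)
θ=73°: |BD| = 10.5216
θ=73°: circle(B,6.00) ∩ circle(D,5.00): a=5.7835, h=1.5971
θ=73°:   candidates: C₊=(6.8770,2.8286) cross=16.805; C₋=(6.0060,-0.2447) cross=-16.805
θ=73°:   branch - wants cross < 0 → take C=(6.0060,-0.2447) (cross=-16.805)
θ=73°: ex = (C−B)/|BC| = (0.8548,-0.5189); ey = (0.5189,0.8548)
θ=73°: P = B + 0.70·ex + 2.76·ey = (2.9077,4.8649)
θ=324°: B = A + 3.00·(cos324°, sin324°) = (2.4271, -1.7634)
θ=324°: |BD| = 8.7524
θ=324°: circle(B,6.00) ∩ circle(D,5.00): a=5.0046, h=3.3097
θ=324°:   candidates: C₊=(6.6622,2.4867) cross=28.968; C₋=(7.9958,-3.9969) cross=-28.968
θ=324°:   branch - wants cross < 0 → take C=(7.9958,-3.9969) (cross=-28.968)
θ=324°: ex = (C−B)/|BC| = (0.9281,-0.3723); ey = (0.3723,0.9281)
θ=324°: P = B + 0.70·ex + 2.76·ey = (4.1042,0.5377)

θ=73°: 2.91 4.86
θ=324°: 4.10 0.54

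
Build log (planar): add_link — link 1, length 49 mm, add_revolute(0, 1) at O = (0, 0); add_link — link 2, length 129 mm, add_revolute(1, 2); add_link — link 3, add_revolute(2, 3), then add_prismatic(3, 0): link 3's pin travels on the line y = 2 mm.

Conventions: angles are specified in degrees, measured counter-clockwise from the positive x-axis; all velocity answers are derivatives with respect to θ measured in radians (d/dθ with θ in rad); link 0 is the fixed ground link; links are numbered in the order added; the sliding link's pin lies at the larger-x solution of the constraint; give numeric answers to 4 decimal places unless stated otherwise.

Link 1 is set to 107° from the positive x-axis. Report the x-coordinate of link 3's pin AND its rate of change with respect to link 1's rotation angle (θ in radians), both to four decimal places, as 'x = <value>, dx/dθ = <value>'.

geometry: r = 49 mm, L = 129 mm, e = 2 mm
crank pin P = (r cos θ, r sin θ) = (-14.326214, 46.858933)
h = r sin θ − e = 46.858933 − 2 = 44.858933
x = r cos θ + √(L² − h²) = -14.326214 + 120.949064 = 106.622851
dx/dθ = −r sin θ − h·r cos θ/√(L² − h²) (θ in radians; h = 44.858933) = -41.545468

x = 106.6229, dx/dθ = -41.5455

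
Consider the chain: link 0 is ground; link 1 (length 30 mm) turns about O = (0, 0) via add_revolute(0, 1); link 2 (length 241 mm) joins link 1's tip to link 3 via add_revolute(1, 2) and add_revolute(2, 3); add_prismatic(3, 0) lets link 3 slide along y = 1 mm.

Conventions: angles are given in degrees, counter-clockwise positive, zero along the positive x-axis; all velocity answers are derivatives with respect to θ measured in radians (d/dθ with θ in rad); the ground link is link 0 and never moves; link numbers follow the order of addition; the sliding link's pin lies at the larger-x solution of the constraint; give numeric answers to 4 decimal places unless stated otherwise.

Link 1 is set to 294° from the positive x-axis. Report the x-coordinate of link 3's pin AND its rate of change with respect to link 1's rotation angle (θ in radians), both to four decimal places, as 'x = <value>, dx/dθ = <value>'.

geometry: r = 30 mm, L = 241 mm, e = 1 mm
crank pin P = (r cos θ, r sin θ) = (12.202099, -27.406364)
h = r sin θ − e = -27.406364 − 1 = -28.406364
x = r cos θ + √(L² − h²) = 12.202099 + 239.320034 = 251.522133
dx/dθ = −r sin θ − h·r cos θ/√(L² − h²) (θ in radians; h = -28.406364) = 28.854706

x = 251.5221, dx/dθ = 28.8547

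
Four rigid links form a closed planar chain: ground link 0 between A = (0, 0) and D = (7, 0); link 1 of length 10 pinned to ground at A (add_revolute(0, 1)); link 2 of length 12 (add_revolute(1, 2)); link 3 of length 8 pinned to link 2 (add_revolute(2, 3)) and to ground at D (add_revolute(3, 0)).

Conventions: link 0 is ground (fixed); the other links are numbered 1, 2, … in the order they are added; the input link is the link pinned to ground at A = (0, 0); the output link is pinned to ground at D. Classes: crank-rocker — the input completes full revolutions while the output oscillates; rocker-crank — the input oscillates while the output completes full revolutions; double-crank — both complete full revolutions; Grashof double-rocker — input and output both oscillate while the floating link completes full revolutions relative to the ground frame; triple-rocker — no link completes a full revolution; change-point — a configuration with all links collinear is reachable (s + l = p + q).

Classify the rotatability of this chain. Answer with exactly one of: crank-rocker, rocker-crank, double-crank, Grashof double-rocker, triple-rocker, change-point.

lengths: ground=7, input=10, coupler=12, output=8
sorted: s=7 (shortest), l=12 (longest), p+q=18
s + l = 19 vs p + q = 18
s + l > p + q → non-Grashof → no link fully rotates → triple-rocker

triple-rocker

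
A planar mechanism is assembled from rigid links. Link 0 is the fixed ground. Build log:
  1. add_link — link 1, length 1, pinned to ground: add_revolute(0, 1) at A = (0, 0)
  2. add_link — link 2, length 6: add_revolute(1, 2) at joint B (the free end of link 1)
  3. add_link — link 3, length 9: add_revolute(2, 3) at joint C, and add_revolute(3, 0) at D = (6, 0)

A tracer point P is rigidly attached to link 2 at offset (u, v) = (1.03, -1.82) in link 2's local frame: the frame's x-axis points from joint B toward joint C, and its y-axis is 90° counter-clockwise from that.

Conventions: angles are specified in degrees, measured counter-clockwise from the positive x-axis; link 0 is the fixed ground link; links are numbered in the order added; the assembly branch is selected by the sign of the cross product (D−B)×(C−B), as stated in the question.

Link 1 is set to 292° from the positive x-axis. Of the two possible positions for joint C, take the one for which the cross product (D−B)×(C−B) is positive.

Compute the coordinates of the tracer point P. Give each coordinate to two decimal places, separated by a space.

A=(0,0), D=(6.00,0)
B = A + 1.00·(cos292°, sin292°) = (0.3746, -0.9272)
|BD| = 5.7013
circle(B,6.00) ∩ circle(D,9.00): a=-1.0958, h=5.8991
  candidates: C₊=(-1.6660,4.7152) cross=33.632; C₋=(0.2527,-6.9259) cross=-33.632
  branch + wants cross > 0 → take C=(-1.6660,4.7152) (cross=33.632)
ex = (C−B)/|BC| = (-0.3401,0.9404); ey = (-0.9404,-0.3401)
P = B + 1.03·ex + -1.82·ey = (1.7358,0.6604)

1.74 0.66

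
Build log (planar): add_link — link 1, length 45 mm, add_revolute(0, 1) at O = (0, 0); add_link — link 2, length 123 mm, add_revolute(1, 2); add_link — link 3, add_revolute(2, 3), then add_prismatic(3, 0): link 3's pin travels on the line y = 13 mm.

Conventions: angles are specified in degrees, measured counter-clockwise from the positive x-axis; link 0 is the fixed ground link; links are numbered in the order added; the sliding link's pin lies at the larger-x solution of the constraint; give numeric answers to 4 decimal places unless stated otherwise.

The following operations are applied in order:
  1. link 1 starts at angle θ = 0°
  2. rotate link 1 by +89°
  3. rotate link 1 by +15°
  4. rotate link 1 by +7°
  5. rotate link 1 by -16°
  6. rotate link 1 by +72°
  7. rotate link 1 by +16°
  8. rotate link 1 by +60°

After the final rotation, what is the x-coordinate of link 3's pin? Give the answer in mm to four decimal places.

geometry: r = 45 mm, L = 123 mm, e = 13 mm; θ starts at 0°
rotate link 1 by +89°: θ ← 0° +89° = 89°
rotate link 1 by +15°: θ ← 89° +15° = 104°
rotate link 1 by +7°: θ ← 104° +7° = 111°
rotate link 1 by -16°: θ ← 111° -16° = 95°
rotate link 1 by +72°: θ ← 95° +72° = 167°
rotate link 1 by +16°: θ ← 167° +16° = 183°
rotate link 1 by +60°: θ ← 183° +60° = 243°
crank pin P = (r cos θ, r sin θ) = (-20.429572, -40.095294)
h = r sin θ − e = -40.095294 − 13 = -53.095294
x = r cos θ + √(L² − h²) = -20.429572 + 110.949943 = 90.520370

90.5204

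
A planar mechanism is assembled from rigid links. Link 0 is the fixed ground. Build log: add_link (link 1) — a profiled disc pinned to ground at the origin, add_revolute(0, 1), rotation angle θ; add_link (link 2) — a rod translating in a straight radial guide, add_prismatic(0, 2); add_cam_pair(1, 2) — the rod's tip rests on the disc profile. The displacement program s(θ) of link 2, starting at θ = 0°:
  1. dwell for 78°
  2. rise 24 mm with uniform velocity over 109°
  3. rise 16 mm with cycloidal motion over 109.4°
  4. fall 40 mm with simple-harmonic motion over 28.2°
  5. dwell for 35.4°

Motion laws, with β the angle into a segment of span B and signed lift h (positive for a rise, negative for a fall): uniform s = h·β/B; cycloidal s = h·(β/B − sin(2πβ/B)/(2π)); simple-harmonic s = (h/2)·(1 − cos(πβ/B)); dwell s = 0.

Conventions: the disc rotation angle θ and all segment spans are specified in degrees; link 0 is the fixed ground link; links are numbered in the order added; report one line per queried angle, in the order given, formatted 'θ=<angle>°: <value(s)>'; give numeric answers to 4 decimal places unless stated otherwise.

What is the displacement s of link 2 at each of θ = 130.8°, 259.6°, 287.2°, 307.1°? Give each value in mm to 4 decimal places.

seg 1 [0°–78°] dwell: s stays 0.0000
seg 2 [78°–187°] uniform, h=24: θ=130.8° here. β=52.8, B=109. 24·52.8/109 = 11.6257 → s = 11.6257
seg 2 [78°–187°] uniform, h=24: full span → s += 24 → s = 24.0000
seg 3 [187°–296.4°] cycloidal, h=16: θ=259.6° here. β=72.6, B=109.4. 16·(0.6636 − sin(2π·0.6636)/(2π)) = 12.7985 → s = 36.7985
seg 3 [187°–296.4°] cycloidal, h=16: θ=287.2° here. β=100.2, B=109.4. 16·(0.9159 − sin(2π·0.9159)/(2π)) = 15.9383 → s = 39.9383
seg 3 [187°–296.4°] cycloidal, h=16: full span → s += 16 → s = 40.0000
seg 4 [296.4°–324.6°] simple-harmonic, h=-40: θ=307.1° here. β=10.7, B=28.2. -40/2·(1 − cos(π·0.3794)) = -12.6044 → s = 27.3956

θ=130.8°: 11.6257
θ=259.6°: 36.7985
θ=287.2°: 39.9383
θ=307.1°: 27.3956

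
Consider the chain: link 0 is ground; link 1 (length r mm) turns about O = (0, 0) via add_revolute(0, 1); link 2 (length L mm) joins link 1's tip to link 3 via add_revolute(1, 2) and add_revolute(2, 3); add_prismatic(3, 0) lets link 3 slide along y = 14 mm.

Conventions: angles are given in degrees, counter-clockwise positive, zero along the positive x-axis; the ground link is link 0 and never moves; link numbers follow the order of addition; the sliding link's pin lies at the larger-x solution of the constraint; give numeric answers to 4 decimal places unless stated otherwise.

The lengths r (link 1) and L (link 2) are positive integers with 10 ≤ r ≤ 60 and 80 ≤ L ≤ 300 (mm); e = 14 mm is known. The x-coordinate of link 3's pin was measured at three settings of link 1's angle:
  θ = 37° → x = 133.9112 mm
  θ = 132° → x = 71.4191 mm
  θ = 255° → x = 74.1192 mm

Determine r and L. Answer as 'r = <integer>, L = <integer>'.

constraint per measurement: (x − r cos θ)² + (r sin θ − e)² = L²
subtracting the θ₁ and θ₂ equations cancels the r² and L² terms:
r = (x₁² − x₂²) / (2[(x₁cos θ₁ + e sin θ₁) − (x₂cos θ₂ + e sin θ₂)]) = 42.0000 → r = 42
L² = (x₁ − r cos θ₁)² + (r sin θ₁ − e)² = 10200.9909 → L = 101.0000 → L = 101
check at θ₃=255°: x = 74.1192 (printed 74.1192) ✓

r = 42, L = 101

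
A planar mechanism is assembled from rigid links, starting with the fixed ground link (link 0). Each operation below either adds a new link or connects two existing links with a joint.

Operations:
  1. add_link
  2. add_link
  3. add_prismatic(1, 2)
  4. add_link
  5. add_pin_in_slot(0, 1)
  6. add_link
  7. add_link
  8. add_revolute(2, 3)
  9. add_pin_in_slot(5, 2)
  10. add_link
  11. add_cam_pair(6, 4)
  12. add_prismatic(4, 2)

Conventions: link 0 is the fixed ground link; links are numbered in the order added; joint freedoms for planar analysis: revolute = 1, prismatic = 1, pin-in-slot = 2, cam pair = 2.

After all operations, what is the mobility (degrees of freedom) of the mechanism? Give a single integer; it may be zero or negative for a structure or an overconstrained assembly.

ground; <1,0,0>
#1 <2,0,0>
#2 <3,0,0>
P:1↔2 J1 <3,1,0>
#3 <4,1,0>
PS:0↔1 J2 <4,1,1>
#4 <5,1,1>
#5 <6,1,1>
R:2↔3 J1 <6,2,1>
PS:5↔2 J2 <6,2,2>
#6 <7,2,2>
C:6↔4 J2 <7,2,3>
P:4↔2 J1 <7,3,3>
3×6 − 2×3 − 1×3 = 9

M = 9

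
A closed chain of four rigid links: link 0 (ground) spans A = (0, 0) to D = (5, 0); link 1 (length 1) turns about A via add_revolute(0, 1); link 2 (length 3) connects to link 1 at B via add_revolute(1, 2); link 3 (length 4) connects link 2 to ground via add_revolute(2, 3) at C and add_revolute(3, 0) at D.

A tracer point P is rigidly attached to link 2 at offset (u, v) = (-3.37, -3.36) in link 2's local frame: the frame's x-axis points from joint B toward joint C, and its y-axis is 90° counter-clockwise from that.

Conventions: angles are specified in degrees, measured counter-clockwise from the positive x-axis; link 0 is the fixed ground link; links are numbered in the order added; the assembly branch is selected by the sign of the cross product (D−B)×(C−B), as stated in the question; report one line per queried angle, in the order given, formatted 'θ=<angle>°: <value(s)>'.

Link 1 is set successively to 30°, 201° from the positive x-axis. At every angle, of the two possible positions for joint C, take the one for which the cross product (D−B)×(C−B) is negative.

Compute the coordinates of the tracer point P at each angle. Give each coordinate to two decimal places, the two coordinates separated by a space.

A=(0,0), D=(5.00,0)
θ=30°: B = A + 1.00·(cos30°, sin30°) = (0.8660, 0.5000)
θ=30°: |BD| = 4.1641
θ=30°: circle(B,3.00) ∩ circle(D,4.00): a=1.2415, h=2.7310
θ=30°:   candidates: C₊=(2.4265,3.0622) cross=11.372; C₋=(1.7706,-2.3604) cross=-11.372
θ=30°:   branch - wants cross < 0 → take C=(1.7706,-2.3604) (cross=-11.372)
θ=30°: ex = (C−B)/|BC| = (0.3015,-0.9535); ey = (0.9535,0.3015)
θ=30°: P = B + -3.37·ex + -3.36·ey = (-3.3538,2.7000)
θ=201°: B = A + 1.00·(cos201°, sin201°) = (-0.9336, -0.3584)
θ=201°: |BD| = 5.9444
θ=201°: circle(B,3.00) ∩ circle(D,4.00): a=2.3834, h=1.8219
θ=201°:   candidates: C₊=(1.3357,1.6039) cross=10.830; C₋=(1.5553,-2.0333) cross=-10.830
θ=201°:   branch - wants cross < 0 → take C=(1.5553,-2.0333) (cross=-10.830)
θ=201°: ex = (C−B)/|BC| = (0.8296,-0.5583); ey = (0.5583,0.8296)
θ=201°: P = B + -3.37·ex + -3.36·ey = (-5.6054,-1.2645)

θ=30°: -3.35 2.70
θ=201°: -5.61 -1.26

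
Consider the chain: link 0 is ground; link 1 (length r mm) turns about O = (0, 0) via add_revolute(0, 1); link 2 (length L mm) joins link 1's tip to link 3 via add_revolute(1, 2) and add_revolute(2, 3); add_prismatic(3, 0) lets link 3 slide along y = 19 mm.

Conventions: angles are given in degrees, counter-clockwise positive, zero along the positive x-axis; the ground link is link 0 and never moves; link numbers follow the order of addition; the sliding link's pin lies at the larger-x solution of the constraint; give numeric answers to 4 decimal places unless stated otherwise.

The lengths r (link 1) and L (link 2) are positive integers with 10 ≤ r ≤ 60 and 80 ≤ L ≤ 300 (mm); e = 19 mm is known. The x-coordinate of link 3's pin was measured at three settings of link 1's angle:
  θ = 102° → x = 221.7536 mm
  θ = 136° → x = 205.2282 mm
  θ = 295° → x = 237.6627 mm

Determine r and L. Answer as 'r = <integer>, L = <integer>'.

constraint per measurement: (x − r cos θ)² + (r sin θ − e)² = L²
subtracting the θ₁ and θ₂ equations cancels the r² and L² terms:
r = (x₁² − x₂²) / (2[(x₁cos θ₁ + e sin θ₁) − (x₂cos θ₂ + e sin θ₂)]) = 32.9999 → r = 33
L² = (x₁ − r cos θ₁)² + (r sin θ₁ − e)² = 52441.0030 → L = 229.0000 → L = 229
check at θ₃=295°: x = 237.6627 (printed 237.6627) ✓

r = 33, L = 229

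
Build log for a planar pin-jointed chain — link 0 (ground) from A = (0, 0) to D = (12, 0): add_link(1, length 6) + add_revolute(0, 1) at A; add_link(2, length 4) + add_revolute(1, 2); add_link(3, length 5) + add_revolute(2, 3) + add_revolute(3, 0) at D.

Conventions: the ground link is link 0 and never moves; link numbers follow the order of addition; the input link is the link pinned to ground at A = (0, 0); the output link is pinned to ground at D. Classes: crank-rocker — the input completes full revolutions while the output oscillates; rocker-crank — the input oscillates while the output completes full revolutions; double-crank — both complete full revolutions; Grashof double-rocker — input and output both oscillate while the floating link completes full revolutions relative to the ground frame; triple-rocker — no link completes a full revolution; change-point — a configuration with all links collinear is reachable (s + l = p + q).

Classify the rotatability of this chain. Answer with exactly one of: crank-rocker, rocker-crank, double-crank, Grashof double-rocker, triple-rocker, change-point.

lengths: ground=12, input=6, coupler=4, output=5
sorted: s=4 (shortest), l=12 (longest), p+q=11
s + l = 16 vs p + q = 11
s + l > p + q → non-Grashof → no link fully rotates → triple-rocker

triple-rocker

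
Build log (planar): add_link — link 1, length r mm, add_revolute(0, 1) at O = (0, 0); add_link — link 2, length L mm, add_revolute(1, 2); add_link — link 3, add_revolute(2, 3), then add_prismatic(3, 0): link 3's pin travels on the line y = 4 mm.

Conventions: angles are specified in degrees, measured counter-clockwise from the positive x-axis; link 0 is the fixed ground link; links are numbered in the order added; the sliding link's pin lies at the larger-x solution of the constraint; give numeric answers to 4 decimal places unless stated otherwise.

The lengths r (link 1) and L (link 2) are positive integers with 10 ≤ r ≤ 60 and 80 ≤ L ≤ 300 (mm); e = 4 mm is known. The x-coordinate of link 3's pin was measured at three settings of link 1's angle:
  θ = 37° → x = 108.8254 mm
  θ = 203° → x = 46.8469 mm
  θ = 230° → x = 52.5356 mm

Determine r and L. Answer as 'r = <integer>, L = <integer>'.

constraint per measurement: (x − r cos θ)² + (r sin θ − e)² = L²
subtracting the θ₁ and θ₂ equations cancels the r² and L² terms:
r = (x₁² − x₂²) / (2[(x₁cos θ₁ + e sin θ₁) − (x₂cos θ₂ + e sin θ₂)]) = 36.0000 → r = 36
L² = (x₁ − r cos θ₁)² + (r sin θ₁ − e)² = 6723.9933 → L = 82.0000 → L = 82
check at θ₃=230°: x = 52.5356 (printed 52.5356) ✓

r = 36, L = 82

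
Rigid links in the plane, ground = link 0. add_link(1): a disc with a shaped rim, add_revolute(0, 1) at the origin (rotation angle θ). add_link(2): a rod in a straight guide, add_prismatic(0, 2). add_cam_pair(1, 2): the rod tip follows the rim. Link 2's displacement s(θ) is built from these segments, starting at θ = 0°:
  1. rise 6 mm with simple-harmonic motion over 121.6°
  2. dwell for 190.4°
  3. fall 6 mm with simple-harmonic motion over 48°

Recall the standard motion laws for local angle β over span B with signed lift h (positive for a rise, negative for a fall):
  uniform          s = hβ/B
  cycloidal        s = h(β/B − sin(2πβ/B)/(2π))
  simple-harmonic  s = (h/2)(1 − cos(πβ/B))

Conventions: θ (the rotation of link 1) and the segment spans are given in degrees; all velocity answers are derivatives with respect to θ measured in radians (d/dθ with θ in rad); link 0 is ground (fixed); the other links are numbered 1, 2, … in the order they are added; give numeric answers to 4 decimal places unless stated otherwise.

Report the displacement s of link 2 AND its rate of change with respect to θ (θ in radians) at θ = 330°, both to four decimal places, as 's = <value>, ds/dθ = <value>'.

segment 1 (0° to 121.6°, simple-harmonic, h = 6) is passed completely: s = 0.0000 + (6) = 6.0000
segment 2 (121.6° to 312°, dwell): s unchanged at 6.0000
θ = 330° falls in segment 3 (312° to 360°, simple-harmonic, h = -6): β = 330 − 312 = 18°, B = 48°; Δs = -6/2·(1 − cos(π·0.3750)) = -1.8519; s = 6.0000 − 1.8519 = 4.1481
velocity in seg [312°–360°] (simple-harmonic), θ in radians: β = 18° = 0.3142 rad, B = 48° = 0.8378 rad; ds/dθ = (πh/(2B)) sin(πβ/B) = (π·(-6)/(2·0.8378)) sin(π·0.3750) = -10.393645 mm/rad

s = 4.1481, ds/dθ = -10.3936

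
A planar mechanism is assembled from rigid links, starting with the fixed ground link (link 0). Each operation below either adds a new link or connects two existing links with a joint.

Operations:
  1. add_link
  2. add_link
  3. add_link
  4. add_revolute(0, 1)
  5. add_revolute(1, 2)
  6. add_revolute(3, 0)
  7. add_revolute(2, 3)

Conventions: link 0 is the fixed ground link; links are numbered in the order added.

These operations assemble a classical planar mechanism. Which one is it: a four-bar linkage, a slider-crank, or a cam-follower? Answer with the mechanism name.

links: 4 (incl. ground); joints: 4 revolute, 0 prismatic, 0 higher (cam) pair, forming one closed loop
4 links in a single 4R loop → four-bar linkage

four-bar linkage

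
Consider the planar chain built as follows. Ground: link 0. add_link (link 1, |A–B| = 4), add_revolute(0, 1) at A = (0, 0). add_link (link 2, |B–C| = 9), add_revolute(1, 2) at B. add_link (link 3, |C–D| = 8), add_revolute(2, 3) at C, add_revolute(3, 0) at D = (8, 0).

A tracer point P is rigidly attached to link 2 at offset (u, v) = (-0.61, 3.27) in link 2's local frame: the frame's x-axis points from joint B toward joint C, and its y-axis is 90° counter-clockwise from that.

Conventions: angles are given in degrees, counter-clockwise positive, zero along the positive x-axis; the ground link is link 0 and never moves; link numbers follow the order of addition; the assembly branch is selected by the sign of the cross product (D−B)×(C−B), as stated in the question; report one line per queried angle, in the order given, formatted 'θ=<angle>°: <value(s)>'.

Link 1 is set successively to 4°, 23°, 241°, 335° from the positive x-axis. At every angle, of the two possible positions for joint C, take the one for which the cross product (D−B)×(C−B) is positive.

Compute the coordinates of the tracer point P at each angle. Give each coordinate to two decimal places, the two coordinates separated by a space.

A=(0,0), D=(8.00,0)
θ=4°: B = A + 4.00·(cos4°, sin4°) = (3.9903, 0.2790)
θ=4°: |BD| = 4.0194
θ=4°: circle(B,9.00) ∩ circle(D,8.00): a=4.1244, h=7.9993
θ=4°:   candidates: C₊=(8.6601,7.9727) cross=32.153; C₋=(7.5494,-7.9873) cross=-32.153
θ=4°:   branch + wants cross > 0 → take C=(8.6601,7.9727) (cross=32.153)
θ=4°: ex = (C−B)/|BC| = (0.5189,0.8549); ey = (-0.8549,0.5189)
θ=4°: P = B + -0.61·ex + 3.27·ey = (0.8784,1.4543)
θ=23°: B = A + 4.00·(cos23°, sin23°) = (3.6820, 1.5629)
θ=23°: |BD| = 4.5921
θ=23°: circle(B,9.00) ∩ circle(D,8.00): a=4.1471, h=7.9876
θ=23°:   candidates: C₊=(10.3001,7.6622) cross=36.680; C₋=(4.8629,-7.3593) cross=-36.680
θ=23°:   branch + wants cross > 0 → take C=(10.3001,7.6622) (cross=36.680)
θ=23°: ex = (C−B)/|BC| = (0.7353,0.6777); ey = (-0.6777,0.7353)
θ=23°: P = B + -0.61·ex + 3.27·ey = (1.0174,3.5541)
θ=241°: B = A + 4.00·(cos241°, sin241°) = (-1.9392, -3.4985)
θ=241°: |BD| = 10.5370
θ=241°: circle(B,9.00) ∩ circle(D,8.00): a=6.0752, h=6.6402
θ=241°:   candidates: C₊=(1.5866,4.7821) cross=69.968; C₋=(5.9960,-7.7449) cross=-69.968
θ=241°:   branch + wants cross > 0 → take C=(1.5866,4.7821) (cross=69.968)
θ=241°: ex = (C−B)/|BC| = (0.3918,0.9201); ey = (-0.9201,0.3918)
θ=241°: P = B + -0.61·ex + 3.27·ey = (-5.1868,-2.7787)
θ=335°: B = A + 4.00·(cos335°, sin335°) = (3.6252, -1.6905)
θ=335°: |BD| = 4.6900
θ=335°: circle(B,9.00) ∩ circle(D,8.00): a=4.1574, h=7.9822
θ=335°:   candidates: C₊=(4.6260,7.2537) cross=37.437; C₋=(10.3803,-7.6377) cross=-37.437
θ=335°:   branch + wants cross > 0 → take C=(4.6260,7.2537) (cross=37.437)
θ=335°: ex = (C−B)/|BC| = (0.1112,0.9938); ey = (-0.9938,0.1112)
θ=335°: P = B + -0.61·ex + 3.27·ey = (0.3077,-1.9331)

θ=4°: 0.88 1.45
θ=23°: 1.02 3.55
θ=241°: -5.19 -2.78
θ=335°: 0.31 -1.93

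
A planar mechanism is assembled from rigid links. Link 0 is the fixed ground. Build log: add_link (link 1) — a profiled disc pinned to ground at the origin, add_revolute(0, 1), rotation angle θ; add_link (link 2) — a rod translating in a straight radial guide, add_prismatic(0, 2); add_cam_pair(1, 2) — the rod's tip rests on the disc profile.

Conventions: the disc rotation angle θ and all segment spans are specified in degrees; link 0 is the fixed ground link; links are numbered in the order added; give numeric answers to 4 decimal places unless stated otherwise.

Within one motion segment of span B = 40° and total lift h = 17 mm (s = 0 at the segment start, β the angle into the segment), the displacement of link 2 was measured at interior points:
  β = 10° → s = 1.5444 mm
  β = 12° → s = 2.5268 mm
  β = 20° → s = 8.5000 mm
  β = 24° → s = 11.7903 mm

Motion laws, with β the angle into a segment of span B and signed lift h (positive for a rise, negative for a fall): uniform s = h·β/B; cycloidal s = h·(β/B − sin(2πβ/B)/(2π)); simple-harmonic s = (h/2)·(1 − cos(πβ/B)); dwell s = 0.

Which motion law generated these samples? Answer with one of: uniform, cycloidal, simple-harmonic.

candidates at β/B = r: uniform s = h·r (linear in β); cycloidal s = h·(r − sin(2πr)/(2π)); simple-harmonic s = (h/2)(1 − cos(πr))
β=10°: printed 1.5444 | uniform 4.2500, cycloidal 1.5444, simple-harmonic 2.4896
β=12°: printed 2.5268 | uniform 5.1000, cycloidal 2.5268, simple-harmonic 3.5038
β=20°: printed 8.5000 | uniform 8.5000, cycloidal 8.5000, simple-harmonic 8.5000
β=24°: printed 11.7903 | uniform 10.2000, cycloidal 11.7903, simple-harmonic 11.1266
only one law matches every sample → cycloidal

cycloidal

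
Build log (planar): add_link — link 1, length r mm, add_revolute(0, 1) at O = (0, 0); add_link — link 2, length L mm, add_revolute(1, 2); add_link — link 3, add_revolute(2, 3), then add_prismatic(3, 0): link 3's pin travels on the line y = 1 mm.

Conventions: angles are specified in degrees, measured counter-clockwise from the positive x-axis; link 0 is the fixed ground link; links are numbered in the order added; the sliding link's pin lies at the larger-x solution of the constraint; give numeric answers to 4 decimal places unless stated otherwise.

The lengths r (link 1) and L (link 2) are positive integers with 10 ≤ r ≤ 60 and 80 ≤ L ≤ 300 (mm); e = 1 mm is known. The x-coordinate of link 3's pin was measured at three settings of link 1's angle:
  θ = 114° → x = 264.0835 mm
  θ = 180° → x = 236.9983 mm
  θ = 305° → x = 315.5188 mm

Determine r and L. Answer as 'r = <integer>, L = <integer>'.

constraint per measurement: (x − r cos θ)² + (r sin θ − e)² = L²
subtracting the θ₁ and θ₂ equations cancels the r² and L² terms:
r = (x₁² − x₂²) / (2[(x₁cos θ₁ + e sin θ₁) − (x₂cos θ₂ + e sin θ₂)]) = 51.9999 → r = 52
L² = (x₁ − r cos θ₁)² + (r sin θ₁ − e)² = 83520.9796 → L = 289.0000 → L = 289
check at θ₃=305°: x = 315.5188 (printed 315.5188) ✓

r = 52, L = 289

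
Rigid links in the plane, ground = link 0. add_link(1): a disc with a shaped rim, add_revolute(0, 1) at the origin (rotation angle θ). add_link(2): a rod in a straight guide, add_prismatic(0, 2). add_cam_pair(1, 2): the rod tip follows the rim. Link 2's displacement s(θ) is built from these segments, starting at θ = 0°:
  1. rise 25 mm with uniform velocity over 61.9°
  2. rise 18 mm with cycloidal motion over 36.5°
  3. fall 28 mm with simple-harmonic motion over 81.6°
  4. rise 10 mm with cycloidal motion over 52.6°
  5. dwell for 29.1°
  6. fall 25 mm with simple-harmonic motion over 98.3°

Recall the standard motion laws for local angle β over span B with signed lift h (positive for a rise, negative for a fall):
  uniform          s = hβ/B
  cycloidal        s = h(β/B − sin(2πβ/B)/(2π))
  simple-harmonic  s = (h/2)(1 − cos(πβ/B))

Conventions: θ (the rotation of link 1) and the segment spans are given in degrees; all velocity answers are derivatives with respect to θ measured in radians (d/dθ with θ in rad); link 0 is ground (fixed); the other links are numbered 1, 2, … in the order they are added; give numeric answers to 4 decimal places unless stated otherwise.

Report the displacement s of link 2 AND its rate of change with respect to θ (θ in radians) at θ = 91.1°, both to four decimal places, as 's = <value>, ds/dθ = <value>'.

segment 1 (0° to 61.9°, uniform, h = 25) is passed completely: s = 0.0000 + (25) = 25.0000
θ = 91.1° falls in segment 2 (61.9° to 98.4°, cycloidal, h = 18): β = 91.1 − 61.9 = 29.2°, B = 36.5°; Δs = 18·(0.8000 − sin(2π·0.8000)/(2π)) = 17.1246; s = 25.0000 + 17.1246 = 42.1246
velocity in seg [61.9°–98.4°] (cycloidal), θ in radians: β = 29.2° = 0.5096 rad, B = 36.5° = 0.6370 rad; ds/dθ = (h/B)(1 − cos(2πβ/B)) = (18/0.6370)(1 − cos(2π·0.8000)) = 19.524038 mm/rad

s = 42.1246, ds/dθ = 19.5240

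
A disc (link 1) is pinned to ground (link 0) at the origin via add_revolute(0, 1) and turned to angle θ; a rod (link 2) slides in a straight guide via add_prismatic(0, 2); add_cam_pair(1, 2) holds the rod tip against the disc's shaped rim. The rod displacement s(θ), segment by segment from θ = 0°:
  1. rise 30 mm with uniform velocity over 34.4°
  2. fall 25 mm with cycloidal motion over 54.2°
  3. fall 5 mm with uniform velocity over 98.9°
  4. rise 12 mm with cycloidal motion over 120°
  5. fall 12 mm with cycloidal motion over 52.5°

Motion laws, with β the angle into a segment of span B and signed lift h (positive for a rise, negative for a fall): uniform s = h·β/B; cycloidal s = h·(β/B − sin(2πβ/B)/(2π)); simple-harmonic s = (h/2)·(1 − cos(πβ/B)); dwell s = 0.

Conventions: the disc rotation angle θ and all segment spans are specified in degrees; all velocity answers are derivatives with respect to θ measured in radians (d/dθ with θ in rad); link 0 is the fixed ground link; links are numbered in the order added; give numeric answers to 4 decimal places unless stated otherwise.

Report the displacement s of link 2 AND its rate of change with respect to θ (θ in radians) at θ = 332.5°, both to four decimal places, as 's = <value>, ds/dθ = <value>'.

segment 1 (0° to 34.4°, uniform, h = 30) is passed completely: s = 0.0000 + (30) = 30.0000
segment 2 (34.4° to 88.6°, cycloidal, h = -25) is passed completely: s = 30.0000 + (-25) = 5.0000
segment 3 (88.6° to 187.5°, uniform, h = -5) is passed completely: s = 5.0000 + (-5) = 0.0000
segment 4 (187.5° to 307.5°, cycloidal, h = 12) is passed completely: s = 0.0000 + (12) = 12.0000
θ = 332.5° falls in segment 5 (307.5° to 360°, cycloidal, h = -12): β = 332.5 − 307.5 = 25°, B = 52.5°; Δs = -12·(0.4762 − sin(2π·0.4762)/(2π)) = -5.4296; s = 12.0000 − 5.4296 = 6.5704
velocity in seg [307.5°–360°] (cycloidal), θ in radians: β = 25° = 0.4363 rad, B = 52.5° = 0.9163 rad; ds/dθ = (h/B)(1 − cos(2πβ/B)) = ((-12)/0.9163)(1 − cos(2π·0.4762)) = -26.046083 mm/rad

s = 6.5704, ds/dθ = -26.0461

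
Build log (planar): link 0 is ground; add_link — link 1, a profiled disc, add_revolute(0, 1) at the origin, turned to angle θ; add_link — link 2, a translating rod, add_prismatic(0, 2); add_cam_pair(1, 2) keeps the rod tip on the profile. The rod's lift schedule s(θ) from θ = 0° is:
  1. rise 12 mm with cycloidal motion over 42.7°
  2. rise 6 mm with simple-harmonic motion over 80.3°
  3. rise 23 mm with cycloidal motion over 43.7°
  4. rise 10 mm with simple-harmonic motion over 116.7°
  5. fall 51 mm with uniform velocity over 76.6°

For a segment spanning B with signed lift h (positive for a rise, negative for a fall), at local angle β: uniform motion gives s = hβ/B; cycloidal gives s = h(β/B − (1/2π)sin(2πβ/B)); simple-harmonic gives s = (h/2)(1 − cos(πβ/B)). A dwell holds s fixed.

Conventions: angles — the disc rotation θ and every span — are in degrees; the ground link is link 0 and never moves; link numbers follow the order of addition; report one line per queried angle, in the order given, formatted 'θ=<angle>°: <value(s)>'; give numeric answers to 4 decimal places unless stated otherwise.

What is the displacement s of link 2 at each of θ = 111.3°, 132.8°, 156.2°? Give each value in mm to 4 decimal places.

seg 1 [0°–42.7°] cycloidal, h=12: full span → s += 12 → s = 12.0000
seg 2 [42.7°–123°] simple-harmonic, h=6: θ=111.3° here. β=68.6, B=80.3. 6/2·(1 − cos(π·0.8543)) = 5.6912 → s = 17.6912
seg 2 [42.7°–123°] simple-harmonic, h=6: full span → s += 6 → s = 18.0000
seg 3 [123°–166.7°] cycloidal, h=23: θ=132.8° here. β=9.8, B=43.7. 23·(0.2243 − sin(2π·0.2243)/(2π)) = 1.5451 → s = 19.5451
seg 3 [123°–166.7°] cycloidal, h=23: θ=156.2° here. β=33.2, B=43.7. 23·(0.7597 − sin(2π·0.7597)/(2π)) = 21.1274 → s = 39.1274

θ=111.3°: 17.6912
θ=132.8°: 19.5451
θ=156.2°: 39.1274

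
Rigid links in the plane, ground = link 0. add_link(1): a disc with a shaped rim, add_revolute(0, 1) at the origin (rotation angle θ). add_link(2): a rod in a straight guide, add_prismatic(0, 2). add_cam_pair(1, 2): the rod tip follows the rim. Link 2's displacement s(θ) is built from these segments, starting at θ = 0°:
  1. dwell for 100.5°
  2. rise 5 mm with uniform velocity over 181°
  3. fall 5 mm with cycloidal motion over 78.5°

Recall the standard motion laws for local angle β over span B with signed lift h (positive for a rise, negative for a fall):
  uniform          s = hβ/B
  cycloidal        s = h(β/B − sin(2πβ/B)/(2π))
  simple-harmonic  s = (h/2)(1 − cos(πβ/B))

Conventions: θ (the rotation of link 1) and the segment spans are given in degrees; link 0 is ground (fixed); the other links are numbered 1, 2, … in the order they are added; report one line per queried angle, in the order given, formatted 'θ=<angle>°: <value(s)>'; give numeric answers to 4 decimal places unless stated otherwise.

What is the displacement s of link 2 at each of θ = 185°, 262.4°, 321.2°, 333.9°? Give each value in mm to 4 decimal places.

segment 1 (0° to 100.5°, dwell): s unchanged at 0.0000
θ = 185° falls in segment 2 (100.5° to 281.5°, uniform, h = 5): β = 185 − 100.5 = 84.5°, B = 181°; Δs = 5·84.5/181 = 2.3343; s = 0.0000 + 2.3343 = 2.3343
θ = 262.4° falls in segment 2 (100.5° to 281.5°, uniform, h = 5): β = 262.4 − 100.5 = 161.9°, B = 181°; Δs = 5·161.9/181 = 4.4724; s = 0.0000 + 4.4724 = 4.4724
segment 2 (100.5° to 281.5°, uniform, h = 5) is passed completely: s = 0.0000 + (5) = 5.0000
θ = 321.2° falls in segment 3 (281.5° to 360°, cycloidal, h = -5): β = 321.2 − 281.5 = 39.7°, B = 78.5°; Δs = -5·(0.5057 − sin(2π·0.5057)/(2π)) = -2.5573; s = 5.0000 − 2.5573 = 2.4427
θ = 333.9° falls in segment 3 (281.5° to 360°, cycloidal, h = -5): β = 333.9 − 281.5 = 52.4°, B = 78.5°; Δs = -5·(0.6675 − sin(2π·0.6675)/(2π)) = -4.0289; s = 5.0000 − 4.0289 = 0.9711

θ=185°: 2.3343
θ=262.4°: 4.4724
θ=321.2°: 2.4427
θ=333.9°: 0.9711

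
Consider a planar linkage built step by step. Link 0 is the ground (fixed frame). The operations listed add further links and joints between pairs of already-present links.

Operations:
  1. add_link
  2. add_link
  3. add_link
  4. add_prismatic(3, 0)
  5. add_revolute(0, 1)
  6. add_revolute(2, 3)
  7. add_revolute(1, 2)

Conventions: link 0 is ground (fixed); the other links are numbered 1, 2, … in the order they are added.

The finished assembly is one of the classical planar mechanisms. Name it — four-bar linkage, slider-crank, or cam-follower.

links: 4 (incl. ground); joints: 3 revolute, 1 prismatic, 0 higher (cam) pair, forming one closed loop
4 links, 3 revolutes + 1 prismatic in one loop → slider-crank

slider-crank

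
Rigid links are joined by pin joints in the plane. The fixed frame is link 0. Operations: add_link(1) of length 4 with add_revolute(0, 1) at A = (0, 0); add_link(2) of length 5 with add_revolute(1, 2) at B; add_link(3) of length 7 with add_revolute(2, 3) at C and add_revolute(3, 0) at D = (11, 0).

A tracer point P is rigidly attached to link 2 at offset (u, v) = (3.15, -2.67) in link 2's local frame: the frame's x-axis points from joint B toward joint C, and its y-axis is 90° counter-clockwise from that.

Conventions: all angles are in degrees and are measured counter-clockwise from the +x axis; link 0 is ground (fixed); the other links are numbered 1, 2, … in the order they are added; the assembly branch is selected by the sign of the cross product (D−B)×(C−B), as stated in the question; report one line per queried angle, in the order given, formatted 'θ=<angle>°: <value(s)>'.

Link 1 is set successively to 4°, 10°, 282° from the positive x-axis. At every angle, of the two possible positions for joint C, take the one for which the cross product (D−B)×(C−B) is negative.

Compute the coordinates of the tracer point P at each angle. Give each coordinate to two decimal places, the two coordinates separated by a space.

A=(0,0), D=(11.00,0)
θ=4°: B = A + 4.00·(cos4°, sin4°) = (3.9903, 0.2790)
θ=4°: |BD| = 7.0153
θ=4°: circle(B,5.00) ∩ circle(D,7.00): a=1.7971, h=4.6659
θ=4°:   candidates: C₊=(5.9715,4.8697) cross=32.733; C₋=(5.6004,-4.4546) cross=-32.733
θ=4°:   branch - wants cross < 0 → take C=(5.6004,-4.4546) (cross=-32.733)
θ=4°: ex = (C−B)/|BC| = (0.3220,-0.9467); ey = (0.9467,0.3220)
θ=4°: P = B + 3.15·ex + -2.67·ey = (2.4768,-3.5630)
θ=10°: B = A + 4.00·(cos10°, sin10°) = (3.9392, 0.6946)
θ=10°: |BD| = 7.0949
θ=10°: circle(B,5.00) ∩ circle(D,7.00): a=1.8561, h=4.6427
θ=10°:   candidates: C₊=(6.2409,5.1333) cross=32.940; C₋=(5.3318,-4.1076) cross=-32.940
θ=10°:   branch - wants cross < 0 → take C=(5.3318,-4.1076) (cross=-32.940)
θ=10°: ex = (C−B)/|BC| = (0.2785,-0.9604); ey = (0.9604,0.2785)
θ=10°: P = B + 3.15·ex + -2.67·ey = (2.2522,-3.0744)
θ=282°: B = A + 4.00·(cos282°, sin282°) = (0.8316, -3.9126)
θ=282°: |BD| = 10.8951
θ=282°: circle(B,5.00) ∩ circle(D,7.00): a=4.3462, h=2.4720
θ=282°:   candidates: C₊=(4.0001,-0.0447) cross=26.933; C₋=(5.7756,-4.6590) cross=-26.933
θ=282°:   branch - wants cross < 0 → take C=(5.7756,-4.6590) (cross=-26.933)
θ=282°: ex = (C−B)/|BC| = (0.9888,-0.1493); ey = (0.1493,0.9888)
θ=282°: P = B + 3.15·ex + -2.67·ey = (3.5478,-7.0229)

θ=4°: 2.48 -3.56
θ=10°: 2.25 -3.07
θ=282°: 3.55 -7.02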